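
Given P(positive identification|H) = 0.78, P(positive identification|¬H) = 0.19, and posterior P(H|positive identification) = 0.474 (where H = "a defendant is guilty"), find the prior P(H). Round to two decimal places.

P(H) = 0.18

In odds form, posterior odds = prior odds × likelihood ratio, so prior odds = posterior odds ÷ LR.
Posterior odds = 0.474/(1−0.474) = 0.9011. LR = 0.78/0.19 = 4.1053.
Prior odds = 0.9011/4.1053 = 0.2195, so P(H) = 0.2195/(1+0.2195) ≈ 0.18.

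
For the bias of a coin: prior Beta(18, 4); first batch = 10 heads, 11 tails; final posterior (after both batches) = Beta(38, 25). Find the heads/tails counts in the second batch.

Sequential conjugate updates are equivalent to a single update on the pooled data, so total successes = posterior α − prior α and total failures = posterior β − prior β.
Total across both batches: 38−18=20 heads, 25−4=21 tails.
Subtract the first batch: 20−10=10 heads and 21−11=10 tails.

10 heads and 10 tails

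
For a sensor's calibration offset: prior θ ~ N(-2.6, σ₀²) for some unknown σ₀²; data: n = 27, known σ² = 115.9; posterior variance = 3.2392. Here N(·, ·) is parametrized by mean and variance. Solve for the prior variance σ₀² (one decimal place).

For the Normal–Normal model with known σ², precisions add: τ_n = τ₀ + n/σ².
So 1/σ₀² = 1/3.2392 − 27/115.9 = 0.308718 − 0.232959 = 0.075759.
Hence σ₀² = 1/0.075759 ≈ 13.2.

σ₀² = 13.2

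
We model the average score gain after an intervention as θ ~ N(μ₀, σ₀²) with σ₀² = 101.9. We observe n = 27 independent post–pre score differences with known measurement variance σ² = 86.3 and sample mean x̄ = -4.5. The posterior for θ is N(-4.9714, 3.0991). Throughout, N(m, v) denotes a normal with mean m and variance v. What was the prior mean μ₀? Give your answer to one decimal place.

The posterior mean is a precision-weighted average: μ_n = (τ₀μ₀ + τ_data·x̄)/(τ₀+τ_data), with τ₀=1/σ₀² and τ_data=n/σ².
Here τ₀ = 1/101.9 = 0.009814 and τ_data = 27/86.3 = 0.312862, so τ_n = 0.322676.
Rearranging for μ₀: μ₀ = (μ_n·τ_n − τ_data·x̄)/τ₀ = (-4.9714·0.322676 − 0.312862·-4.5) / 0.009814 = -0.196272/0.009814 ≈ -20.0.

μ₀ = -20.0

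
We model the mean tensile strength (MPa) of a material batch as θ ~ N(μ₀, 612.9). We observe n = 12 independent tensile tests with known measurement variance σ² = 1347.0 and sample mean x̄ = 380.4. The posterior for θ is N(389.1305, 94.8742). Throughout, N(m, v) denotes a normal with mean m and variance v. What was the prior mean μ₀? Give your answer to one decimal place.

μ₀ = 436.8

With known observation variance, the Normal–Normal posterior has precision τ_n = τ₀ + n/σ² and mean μ_n = (τ₀μ₀ + (n/σ²)x̄)/τ_n.
Here τ₀ = 1/612.9 = 0.001632 and τ_data = 12/1347.0 = 0.008909, so τ_n = 0.010541.
Rearranging for μ₀: μ₀ = (μ_n·τ_n − τ_data·x̄)/τ₀ = (389.1305·0.010541 − 0.008909·380.4) / 0.001632 = 0.712841/0.001632 ≈ 436.8.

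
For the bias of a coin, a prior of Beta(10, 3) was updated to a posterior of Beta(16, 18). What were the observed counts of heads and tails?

Beta is conjugate to the binomial likelihood: posterior = Beta(a+s, b+f).
So s = 16 − 10 = 6 and f = 18 − 3 = 15.

6 heads and 15 tails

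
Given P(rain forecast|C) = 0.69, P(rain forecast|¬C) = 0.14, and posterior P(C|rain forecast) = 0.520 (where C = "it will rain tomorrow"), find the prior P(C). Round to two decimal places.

Bayes' rule in odds form gives O(C|E) = O(C)·[P(E|C)/P(E|¬C)], hence O(C) = O(C|E)/LR.
Posterior odds = 0.520/(1−0.520) = 1.0833. LR = 0.69/0.14 = 4.9286.
Prior odds = 1.0833/4.9286 = 0.2198, so P(C) = 0.2198/(1+0.2198) ≈ 0.18.

P(C) = 0.18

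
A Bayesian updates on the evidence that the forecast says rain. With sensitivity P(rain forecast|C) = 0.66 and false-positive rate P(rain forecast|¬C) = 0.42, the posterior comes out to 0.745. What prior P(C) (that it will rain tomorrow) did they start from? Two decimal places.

P(C) = 0.65

Bayes' rule in odds form gives O(C|E) = O(C)·[P(E|C)/P(E|¬C)], hence O(C) = O(C|E)/LR.
Posterior odds = 0.745/(1−0.745) = 2.9216. LR = 0.66/0.42 = 1.5714.
Prior odds = 2.9216/1.5714 = 1.8592, so P(C) = 1.8592/(1+1.8592) ≈ 0.65.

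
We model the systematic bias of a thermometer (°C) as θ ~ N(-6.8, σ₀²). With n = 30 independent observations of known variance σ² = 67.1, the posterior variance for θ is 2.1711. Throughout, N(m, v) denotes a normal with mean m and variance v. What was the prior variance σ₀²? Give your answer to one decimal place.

For the Normal–Normal model with known σ², precisions add: τ_n = τ₀ + n/σ².
So 1/σ₀² = 1/2.1711 − 30/67.1 = 0.460596 − 0.447094 = 0.013502.
Hence σ₀² = 1/0.013502 ≈ 74.1.

σ₀² = 74.1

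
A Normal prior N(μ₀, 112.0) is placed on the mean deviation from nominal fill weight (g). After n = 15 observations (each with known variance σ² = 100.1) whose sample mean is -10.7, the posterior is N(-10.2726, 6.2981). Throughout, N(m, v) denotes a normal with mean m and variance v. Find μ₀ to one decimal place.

The posterior mean is a precision-weighted average: μ_n = (τ₀μ₀ + τ_data·x̄)/(τ₀+τ_data), with τ₀=1/σ₀² and τ_data=n/σ².
Here τ₀ = 1/112.0 = 0.008929 and τ_data = 15/100.1 = 0.149850, so τ_n = 0.158779.
Rearranging for μ₀: μ₀ = (μ_n·τ_n − τ_data·x̄)/τ₀ = (-10.2726·0.158779 − 0.149850·-10.7) / 0.008929 = -0.027678/0.008929 ≈ -3.1.

μ₀ = -3.1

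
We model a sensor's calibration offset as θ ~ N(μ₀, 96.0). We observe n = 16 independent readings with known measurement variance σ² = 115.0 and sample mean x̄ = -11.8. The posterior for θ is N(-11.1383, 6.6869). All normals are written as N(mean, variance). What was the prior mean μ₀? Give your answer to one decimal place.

μ₀ = -2.3

With known observation variance, the Normal–Normal posterior has precision τ_n = τ₀ + n/σ² and mean μ_n = (τ₀μ₀ + (n/σ²)x̄)/τ_n.
Here τ₀ = 1/96.0 = 0.010417 and τ_data = 16/115.0 = 0.139130, so τ_n = 0.149547.
Rearranging for μ₀: μ₀ = (μ_n·τ_n − τ_data·x̄)/τ₀ = (-11.1383·0.149547 − 0.139130·-11.8) / 0.010417 = -0.023965/0.010417 ≈ -2.3.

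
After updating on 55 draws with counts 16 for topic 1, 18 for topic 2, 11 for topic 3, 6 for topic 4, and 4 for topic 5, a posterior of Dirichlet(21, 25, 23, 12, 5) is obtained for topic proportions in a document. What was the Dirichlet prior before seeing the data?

For a Dirichlet(α) prior with multinomial counts c, the posterior is Dirichlet(α + c) componentwise.
Subtract each count from the matching posterior parameter: 21−16=5, 25−18=7, 23−11=12, 12−6=6, 5−4=1.

Dirichlet(5, 7, 12, 6, 1)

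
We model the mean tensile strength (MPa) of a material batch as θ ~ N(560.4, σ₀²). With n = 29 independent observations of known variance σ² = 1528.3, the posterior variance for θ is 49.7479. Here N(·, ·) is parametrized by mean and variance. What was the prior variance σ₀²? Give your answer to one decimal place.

Posterior precision equals prior precision plus data precision: 1/σ_n² = 1/σ₀² + n/σ².
So 1/σ₀² = 1/49.7479 − 29/1528.3 = 0.020101 − 0.018975 = 0.001126.
Hence σ₀² = 1/0.001126 ≈ 888.1.

σ₀² = 888.1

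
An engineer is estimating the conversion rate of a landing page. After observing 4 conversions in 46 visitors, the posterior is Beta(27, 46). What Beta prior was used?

Beta(23, 4)

Beta is conjugate to the binomial likelihood: posterior = Beta(a+s, b+f).
So a = 27 − 4 = 23 and b = 46 − 42 = 4.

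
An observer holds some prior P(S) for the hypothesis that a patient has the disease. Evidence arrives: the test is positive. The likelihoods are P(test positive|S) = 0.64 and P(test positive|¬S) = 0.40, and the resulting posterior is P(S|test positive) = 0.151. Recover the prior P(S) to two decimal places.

Bayes' rule in odds form gives O(S|E) = O(S)·[P(E|S)/P(E|¬S)], hence O(S) = O(S|E)/LR.
Posterior odds = 0.151/(1−0.151) = 0.1779. LR = 0.64/0.40 = 1.6000.
Prior odds = 0.1779/1.6000 = 0.1112, so P(S) = 0.1112/(1+0.1112) ≈ 0.10.

P(S) = 0.10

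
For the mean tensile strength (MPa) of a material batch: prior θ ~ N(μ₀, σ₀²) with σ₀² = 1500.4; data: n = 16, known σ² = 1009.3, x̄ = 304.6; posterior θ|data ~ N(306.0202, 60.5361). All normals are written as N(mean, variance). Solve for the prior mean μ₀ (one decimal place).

μ₀ = 339.8

The posterior mean is a precision-weighted average: μ_n = (τ₀μ₀ + τ_data·x̄)/(τ₀+τ_data), with τ₀=1/σ₀² and τ_data=n/σ².
Here τ₀ = 1/1500.4 = 0.000666 and τ_data = 16/1009.3 = 0.015853, so τ_n = 0.016519.
Rearranging for μ₀: μ₀ = (μ_n·τ_n − τ_data·x̄)/τ₀ = (306.0202·0.016519 − 0.015853·304.6) / 0.000666 = 0.226324/0.000666 ≈ 339.8.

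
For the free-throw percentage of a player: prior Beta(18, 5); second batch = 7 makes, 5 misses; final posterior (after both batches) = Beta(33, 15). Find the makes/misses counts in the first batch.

Sequential conjugate updates are equivalent to a single update on the pooled data, so total successes = posterior α − prior α and total failures = posterior β − prior β.
Total across both batches: 33−18=15 makes, 15−5=10 misses.
Subtract the second batch: 15−7=8 makes and 10−5=5 misses.

8 makes and 5 misses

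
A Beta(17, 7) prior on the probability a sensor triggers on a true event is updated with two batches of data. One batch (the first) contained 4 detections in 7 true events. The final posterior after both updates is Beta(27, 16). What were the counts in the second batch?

6 detections and 6 misses

Because Beta–binomial updating is additive in the counts, the combined data contributed (α_post−α_prior, β_post−β_prior) successes and failures.
Total across both batches: 27−17=10 detections, 16−7=9 misses.
Subtract the first batch: 10−4=6 detections and 9−3=6 misses.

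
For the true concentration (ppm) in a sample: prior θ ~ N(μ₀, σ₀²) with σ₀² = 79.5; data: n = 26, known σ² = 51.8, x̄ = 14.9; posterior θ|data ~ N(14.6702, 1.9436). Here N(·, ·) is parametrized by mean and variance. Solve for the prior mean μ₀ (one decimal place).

The posterior mean is a precision-weighted average: μ_n = (τ₀μ₀ + τ_data·x̄)/(τ₀+τ_data), with τ₀=1/σ₀² and τ_data=n/σ².
Here τ₀ = 1/79.5 = 0.012579 and τ_data = 26/51.8 = 0.501931, so τ_n = 0.514510.
Rearranging for μ₀: μ₀ = (μ_n·τ_n − τ_data·x̄)/τ₀ = (14.6702·0.514510 − 0.501931·14.9) / 0.012579 = 0.069193/0.012579 ≈ 5.5.

μ₀ = 5.5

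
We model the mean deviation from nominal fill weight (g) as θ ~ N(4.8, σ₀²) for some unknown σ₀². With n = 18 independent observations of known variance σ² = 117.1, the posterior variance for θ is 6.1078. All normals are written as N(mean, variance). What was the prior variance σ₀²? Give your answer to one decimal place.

Posterior precision equals prior precision plus data precision: 1/σ_n² = 1/σ₀² + n/σ².
So 1/σ₀² = 1/6.1078 − 18/117.1 = 0.163725 − 0.153715 = 0.010010.
Hence σ₀² = 1/0.010010 ≈ 99.9.

σ₀² = 99.9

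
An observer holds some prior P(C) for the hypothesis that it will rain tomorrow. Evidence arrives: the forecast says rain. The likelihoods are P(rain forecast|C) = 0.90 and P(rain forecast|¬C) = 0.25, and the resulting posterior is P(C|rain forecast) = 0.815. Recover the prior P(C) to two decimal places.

Bayes' rule in odds form gives O(C|E) = O(C)·[P(E|C)/P(E|¬C)], hence O(C) = O(C|E)/LR.
Posterior odds = 0.815/(1−0.815) = 4.4054. LR = 0.90/0.25 = 3.6000.
Prior odds = 4.4054/3.6000 = 1.2237, so P(C) = 1.2237/(1+1.2237) ≈ 0.55.

P(C) = 0.55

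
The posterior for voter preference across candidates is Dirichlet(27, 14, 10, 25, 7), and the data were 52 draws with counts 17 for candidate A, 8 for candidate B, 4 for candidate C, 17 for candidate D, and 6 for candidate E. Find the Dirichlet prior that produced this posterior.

Dirichlet(10, 6, 6, 8, 1)

For a Dirichlet(α) prior with multinomial counts c, the posterior is Dirichlet(α + c) componentwise.
Subtract each count from the matching posterior parameter: 27−17=10, 14−8=6, 10−4=6, 25−17=8, 7−6=1.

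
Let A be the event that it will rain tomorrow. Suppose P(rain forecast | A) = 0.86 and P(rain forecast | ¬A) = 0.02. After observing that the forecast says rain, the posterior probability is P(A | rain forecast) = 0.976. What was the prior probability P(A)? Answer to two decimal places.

P(A) = 0.49

In odds form, posterior odds = prior odds × likelihood ratio, so prior odds = posterior odds ÷ LR.
Posterior odds = 0.976/(1−0.976) = 40.6667. LR = 0.86/0.02 = 43.0000.
Prior odds = 40.6667/43.0000 = 0.9457, so P(A) = 0.9457/(1+0.9457) ≈ 0.49.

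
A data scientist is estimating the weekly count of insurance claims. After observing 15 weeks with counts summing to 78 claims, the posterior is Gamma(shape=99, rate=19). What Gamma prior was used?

Gamma–Poisson conjugacy: posterior shape = α + Σxᵢ, posterior rate = β + n.
So α = 99 − 78 = 21 and β = 19 − 15 = 4.

Gamma(shape=21, rate=4)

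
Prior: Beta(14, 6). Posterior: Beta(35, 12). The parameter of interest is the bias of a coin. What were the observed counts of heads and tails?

Beta is conjugate to the binomial likelihood: posterior = Beta(α+s, β+f).
So s = 35 − 14 = 21 and f = 12 − 6 = 6.

21 heads and 6 tails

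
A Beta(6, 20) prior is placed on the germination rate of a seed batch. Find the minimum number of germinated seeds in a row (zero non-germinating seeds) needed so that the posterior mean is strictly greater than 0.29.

k = 3

After k germinated seeds and 0 non-germinating seeds the posterior is Beta(6+k, 20), with mean (6+k)/(6+20+k).
Set (6+k)/(26+k) > 0.29 and solve: k > (0.29·26 − 6)/(1 − 0.29) = 2.169.
The smallest integer exceeding 2.169 is 3.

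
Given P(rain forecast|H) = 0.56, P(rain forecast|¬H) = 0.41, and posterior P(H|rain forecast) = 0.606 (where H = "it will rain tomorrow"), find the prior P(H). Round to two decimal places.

Bayes' rule in odds form gives O(H|E) = O(H)·[P(E|H)/P(E|¬H)], hence O(H) = O(H|E)/LR.
Posterior odds = 0.606/(1−0.606) = 1.5381. LR = 0.56/0.41 = 1.3659.
Prior odds = 1.5381/1.3659 = 1.1261, so P(H) = 1.1261/(1+1.1261) ≈ 0.53.

P(H) = 0.53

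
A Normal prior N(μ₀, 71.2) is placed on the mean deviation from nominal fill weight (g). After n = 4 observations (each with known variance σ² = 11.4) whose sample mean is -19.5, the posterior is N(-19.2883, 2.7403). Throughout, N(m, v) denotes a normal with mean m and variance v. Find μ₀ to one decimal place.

μ₀ = -14.0

The posterior mean is a precision-weighted average: μ_n = (τ₀μ₀ + τ_data·x̄)/(τ₀+τ_data), with τ₀=1/σ₀² and τ_data=n/σ².
Here τ₀ = 1/71.2 = 0.014045 and τ_data = 4/11.4 = 0.350877, so τ_n = 0.364922.
Rearranging for μ₀: μ₀ = (μ_n·τ_n − τ_data·x̄)/τ₀ = (-19.2883·0.364922 − 0.350877·-19.5) / 0.014045 = -0.196624/0.014045 ≈ -14.0.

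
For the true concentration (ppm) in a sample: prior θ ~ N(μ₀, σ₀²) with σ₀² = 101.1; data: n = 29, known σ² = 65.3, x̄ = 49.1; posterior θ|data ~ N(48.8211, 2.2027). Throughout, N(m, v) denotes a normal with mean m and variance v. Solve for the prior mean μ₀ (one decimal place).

The posterior mean is a precision-weighted average: μ_n = (τ₀μ₀ + τ_data·x̄)/(τ₀+τ_data), with τ₀=1/σ₀² and τ_data=n/σ².
Here τ₀ = 1/101.1 = 0.009891 and τ_data = 29/65.3 = 0.444104, so τ_n = 0.453995.
Rearranging for μ₀: μ₀ = (μ_n·τ_n − τ_data·x̄)/τ₀ = (48.8211·0.453995 − 0.444104·49.1) / 0.009891 = 0.359029/0.009891 ≈ 36.3.

μ₀ = 36.3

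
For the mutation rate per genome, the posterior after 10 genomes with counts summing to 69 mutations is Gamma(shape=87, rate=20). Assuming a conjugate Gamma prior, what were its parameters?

Gamma–Poisson conjugacy: posterior shape = α + Σxᵢ, posterior rate = β + n.
So α = 87 − 69 = 18 and β = 20 − 10 = 10.

Gamma(shape=18, rate=10)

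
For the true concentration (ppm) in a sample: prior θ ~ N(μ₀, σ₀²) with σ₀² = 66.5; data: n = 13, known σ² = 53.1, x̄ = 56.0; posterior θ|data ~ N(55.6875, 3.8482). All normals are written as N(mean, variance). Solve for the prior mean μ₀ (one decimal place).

μ₀ = 50.6

With known observation variance, the Normal–Normal posterior has precision τ_n = τ₀ + n/σ² and mean μ_n = (τ₀μ₀ + (n/σ²)x̄)/τ_n.
Here τ₀ = 1/66.5 = 0.015038 and τ_data = 13/53.1 = 0.244821, so τ_n = 0.259859.
Rearranging for μ₀: μ₀ = (μ_n·τ_n − τ_data·x̄)/τ₀ = (55.6875·0.259859 − 0.244821·56.0) / 0.015038 = 0.760922/0.015038 ≈ 50.6.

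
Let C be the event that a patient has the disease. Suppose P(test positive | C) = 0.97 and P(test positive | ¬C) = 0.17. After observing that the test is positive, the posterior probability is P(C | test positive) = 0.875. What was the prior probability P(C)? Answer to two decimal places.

Bayes' rule in odds form gives O(C|E) = O(C)·[P(E|C)/P(E|¬C)], hence O(C) = O(C|E)/LR.
Posterior odds = 0.875/(1−0.875) = 7.0000. LR = 0.97/0.17 = 5.7059.
Prior odds = 7.0000/5.7059 = 1.2268, so P(C) = 1.2268/(1+1.2268) ≈ 0.55.

P(C) = 0.55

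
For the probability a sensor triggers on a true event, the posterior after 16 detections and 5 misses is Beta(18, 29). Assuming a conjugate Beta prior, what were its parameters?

Under Beta–binomial conjugacy the posterior parameters are (a+s, b+f).
So a = 18 − 16 = 2 and b = 29 − 5 = 24.

Beta(2, 24)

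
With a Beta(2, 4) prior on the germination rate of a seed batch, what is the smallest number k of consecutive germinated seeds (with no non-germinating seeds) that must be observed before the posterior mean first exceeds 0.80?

After k germinated seeds and 0 non-germinating seeds the posterior is Beta(2+k, 4), with mean (2+k)/(2+4+k).
Set (2+k)/(6+k) > 0.80 and solve: k > (0.80·6 − 2)/(1 − 0.80) = 14.000.
The smallest integer exceeding 14.000 is 15.

k = 15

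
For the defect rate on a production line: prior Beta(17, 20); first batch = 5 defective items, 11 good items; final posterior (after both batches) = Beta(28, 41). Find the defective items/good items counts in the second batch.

Because Beta–binomial updating is additive in the counts, the combined data contributed (α_post−α_prior, β_post−β_prior) successes and failures.
Total across both batches: 28−17=11 defective items, 41−20=21 good items.
Subtract the first batch: 11−5=6 defective items and 21−11=10 good items.

6 defective items and 10 good items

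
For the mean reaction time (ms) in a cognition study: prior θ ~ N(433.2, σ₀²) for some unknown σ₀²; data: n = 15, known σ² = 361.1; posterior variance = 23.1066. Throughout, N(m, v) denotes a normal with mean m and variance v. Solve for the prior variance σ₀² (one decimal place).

For the Normal–Normal model with known σ², precisions add: τ_n = τ₀ + n/σ².
So 1/σ₀² = 1/23.1066 − 15/361.1 = 0.043278 − 0.041540 = 0.001738.
Hence σ₀² = 1/0.001738 ≈ 575.4.

σ₀² = 575.4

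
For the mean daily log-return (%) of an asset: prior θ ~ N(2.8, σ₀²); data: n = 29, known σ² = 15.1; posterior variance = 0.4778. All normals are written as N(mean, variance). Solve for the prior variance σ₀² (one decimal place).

Posterior precision equals prior precision plus data precision: 1/σ_n² = 1/σ₀² + n/σ².
So 1/σ₀² = 1/0.4778 − 29/15.1 = 2.092926 − 1.920530 = 0.172396.
Hence σ₀² = 1/0.172396 ≈ 5.8.

σ₀² = 5.8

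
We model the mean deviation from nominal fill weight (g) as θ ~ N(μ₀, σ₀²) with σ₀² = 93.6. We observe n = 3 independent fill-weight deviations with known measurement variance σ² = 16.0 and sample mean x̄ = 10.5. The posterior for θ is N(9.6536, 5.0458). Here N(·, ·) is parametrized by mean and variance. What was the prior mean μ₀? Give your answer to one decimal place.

μ₀ = -5.2

The posterior mean is a precision-weighted average: μ_n = (τ₀μ₀ + τ_data·x̄)/(τ₀+τ_data), with τ₀=1/σ₀² and τ_data=n/σ².
Here τ₀ = 1/93.6 = 0.010684 and τ_data = 3/16.0 = 0.187500, so τ_n = 0.198184.
Rearranging for μ₀: μ₀ = (μ_n·τ_n − τ_data·x̄)/τ₀ = (9.6536·0.198184 − 0.187500·10.5) / 0.010684 = -0.055561/0.010684 ≈ -5.2.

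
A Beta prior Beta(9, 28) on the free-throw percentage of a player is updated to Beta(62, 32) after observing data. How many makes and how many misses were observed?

Under Beta–binomial conjugacy the posterior parameters are (a+s, b+f).
Match parameters: s=62−9=53, f=32−28=4.

53 makes and 4 misses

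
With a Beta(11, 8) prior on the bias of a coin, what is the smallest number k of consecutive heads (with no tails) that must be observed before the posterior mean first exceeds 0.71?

k = 9

After k heads and 0 tails the posterior is Beta(11+k, 8), with mean (11+k)/(11+8+k).
Set (11+k)/(19+k) > 0.71 and solve: k > (0.71·19 − 11)/(1 − 0.71) = 8.586.
The smallest integer exceeding 8.586 is 9, and checking k=9: (20)/(28) = 0.7143 > 0.71.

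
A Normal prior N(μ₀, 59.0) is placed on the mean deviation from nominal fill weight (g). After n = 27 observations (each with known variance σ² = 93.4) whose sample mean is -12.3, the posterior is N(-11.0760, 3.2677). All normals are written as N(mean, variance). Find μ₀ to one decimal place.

μ₀ = 9.8

With known observation variance, the Normal–Normal posterior has precision τ_n = τ₀ + n/σ² and mean μ_n = (τ₀μ₀ + (n/σ²)x̄)/τ_n.
Here τ₀ = 1/59.0 = 0.016949 and τ_data = 27/93.4 = 0.289079, so τ_n = 0.306028.
Rearranging for μ₀: μ₀ = (μ_n·τ_n − τ_data·x̄)/τ₀ = (-11.0760·0.306028 − 0.289079·-12.3) / 0.016949 = 0.166106/0.016949 ≈ 9.8.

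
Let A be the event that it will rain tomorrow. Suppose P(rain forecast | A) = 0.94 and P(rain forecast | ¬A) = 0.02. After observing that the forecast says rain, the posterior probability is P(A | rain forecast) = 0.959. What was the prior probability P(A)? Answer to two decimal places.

In odds form, posterior odds = prior odds × likelihood ratio, so prior odds = posterior odds ÷ LR.
Posterior odds = 0.959/(1−0.959) = 23.3902. LR = 0.94/0.02 = 47.0000.
Prior odds = 23.3902/47.0000 = 0.4977, so P(A) = 0.4977/(1+0.4977) ≈ 0.33.

P(A) = 0.33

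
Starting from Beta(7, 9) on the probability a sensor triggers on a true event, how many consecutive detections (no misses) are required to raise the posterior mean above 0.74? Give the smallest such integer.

k = 19

After k detections and 0 misses the posterior is Beta(7+k, 9), with mean (7+k)/(7+9+k).
Set (7+k)/(16+k) > 0.74 and solve: k > (0.74·16 − 7)/(1 − 0.74) = 18.615.
The smallest integer exceeding 18.615 is 19, and checking k=19: (26)/(35) = 0.7429 > 0.74.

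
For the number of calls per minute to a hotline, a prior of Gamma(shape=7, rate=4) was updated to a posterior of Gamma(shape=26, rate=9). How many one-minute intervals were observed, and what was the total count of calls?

A Gamma(α, β) prior (rate parametrization) on a Poisson rate with n observations summing to S gives posterior Gamma(α+S, β+n).
Matching: Σxᵢ = 26 − 7 = 19 and n = 9 − 4 = 5.

n = 5 one-minute intervals with total 19 calls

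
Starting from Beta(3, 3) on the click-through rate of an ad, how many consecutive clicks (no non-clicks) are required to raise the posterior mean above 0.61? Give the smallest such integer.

After k clicks and 0 non-clicks the posterior is Beta(3+k, 3), with mean (3+k)/(3+3+k).
Set (3+k)/(6+k) > 0.61 and solve: k > (0.61·6 − 3)/(1 − 0.61) = 1.692.
The smallest integer exceeding 1.692 is 2.

k = 2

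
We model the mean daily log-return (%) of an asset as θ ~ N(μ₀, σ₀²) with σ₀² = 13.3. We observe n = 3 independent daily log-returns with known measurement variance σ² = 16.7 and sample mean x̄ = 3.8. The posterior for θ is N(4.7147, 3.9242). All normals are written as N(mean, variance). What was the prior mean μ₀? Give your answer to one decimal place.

μ₀ = 6.9

The posterior mean is a precision-weighted average: μ_n = (τ₀μ₀ + τ_data·x̄)/(τ₀+τ_data), with τ₀=1/σ₀² and τ_data=n/σ².
Here τ₀ = 1/13.3 = 0.075188 and τ_data = 3/16.7 = 0.179641, so τ_n = 0.254829.
Rearranging for μ₀: μ₀ = (μ_n·τ_n − τ_data·x̄)/τ₀ = (4.7147·0.254829 − 0.179641·3.8) / 0.075188 = 0.518806/0.075188 ≈ 6.9.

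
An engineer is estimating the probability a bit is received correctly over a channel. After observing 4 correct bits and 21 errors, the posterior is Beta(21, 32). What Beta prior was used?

Under Beta–binomial conjugacy the posterior parameters are (α+s, β+f).
So α = 21 − 4 = 17 and β = 32 − 21 = 11.

Beta(17, 11)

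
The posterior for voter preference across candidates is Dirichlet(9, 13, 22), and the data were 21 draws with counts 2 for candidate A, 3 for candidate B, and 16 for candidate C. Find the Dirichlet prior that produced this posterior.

For a Dirichlet(α) prior with multinomial counts c, the posterior is Dirichlet(α + c) componentwise.
Subtract each count from the matching posterior parameter: 9−2=7, 13−3=10, 22−16=6.

Dirichlet(7, 10, 6)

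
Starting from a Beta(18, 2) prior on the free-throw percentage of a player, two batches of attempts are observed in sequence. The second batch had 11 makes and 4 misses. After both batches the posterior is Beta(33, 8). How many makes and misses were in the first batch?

Because Beta–binomial updating is additive in the counts, the combined data contributed (α_post−α_prior, β_post−β_prior) successes and failures.
Total across both batches: 33−18=15 makes, 8−2=6 misses.
Subtract the second batch: 15−11=4 makes and 6−4=2 misses.

4 makes and 2 misses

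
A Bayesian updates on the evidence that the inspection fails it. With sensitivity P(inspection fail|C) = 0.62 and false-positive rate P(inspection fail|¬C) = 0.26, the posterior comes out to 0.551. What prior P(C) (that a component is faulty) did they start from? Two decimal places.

P(C) = 0.34

Bayes' rule in odds form gives O(C|E) = O(C)·[P(E|C)/P(E|¬C)], hence O(C) = O(C|E)/LR.
Posterior odds = 0.551/(1−0.551) = 1.2272. LR = 0.62/0.26 = 2.3846.
Prior odds = 1.2272/2.3846 = 0.5146, so P(C) = 0.5146/(1+0.5146) ≈ 0.34.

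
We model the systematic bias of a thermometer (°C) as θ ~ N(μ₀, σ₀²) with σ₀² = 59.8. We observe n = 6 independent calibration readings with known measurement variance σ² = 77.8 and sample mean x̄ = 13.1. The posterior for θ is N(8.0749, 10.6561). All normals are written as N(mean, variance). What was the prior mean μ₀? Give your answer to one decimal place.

μ₀ = -15.1

The posterior mean is a precision-weighted average: μ_n = (τ₀μ₀ + τ_data·x̄)/(τ₀+τ_data), with τ₀=1/σ₀² and τ_data=n/σ².
Here τ₀ = 1/59.8 = 0.016722 and τ_data = 6/77.8 = 0.077121, so τ_n = 0.093843.
Rearranging for μ₀: μ₀ = (μ_n·τ_n − τ_data·x̄)/τ₀ = (8.0749·0.093843 − 0.077121·13.1) / 0.016722 = -0.252512/0.016722 ≈ -15.1.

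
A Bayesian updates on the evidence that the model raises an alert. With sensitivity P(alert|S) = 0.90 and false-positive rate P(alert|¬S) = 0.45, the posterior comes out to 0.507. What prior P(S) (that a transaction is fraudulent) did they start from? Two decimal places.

P(S) = 0.34

In odds form, posterior odds = prior odds × likelihood ratio, so prior odds = posterior odds ÷ LR.
Posterior odds = 0.507/(1−0.507) = 1.0284. LR = 0.90/0.45 = 2.0000.
Prior odds = 1.0284/2.0000 = 0.5142, so P(S) = 0.5142/(1+0.5142) ≈ 0.34.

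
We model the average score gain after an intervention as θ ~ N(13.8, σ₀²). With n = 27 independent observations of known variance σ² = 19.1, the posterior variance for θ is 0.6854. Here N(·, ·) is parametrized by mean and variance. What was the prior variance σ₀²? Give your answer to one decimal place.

For the Normal–Normal model with known σ², precisions add: τ_n = τ₀ + n/σ².
So 1/σ₀² = 1/0.6854 − 27/19.1 = 1.459002 − 1.413613 = 0.045389.
Hence σ₀² = 1/0.045389 ≈ 22.0.

σ₀² = 22.0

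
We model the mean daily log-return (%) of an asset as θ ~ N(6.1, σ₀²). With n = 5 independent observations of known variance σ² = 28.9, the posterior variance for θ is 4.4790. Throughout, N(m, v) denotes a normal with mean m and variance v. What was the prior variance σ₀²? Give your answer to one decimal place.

Posterior precision equals prior precision plus data precision: 1/σ_n² = 1/σ₀² + n/σ².
So 1/σ₀² = 1/4.4790 − 5/28.9 = 0.223264 − 0.173010 = 0.050254.
Hence σ₀² = 1/0.050254 ≈ 19.9.

σ₀² = 19.9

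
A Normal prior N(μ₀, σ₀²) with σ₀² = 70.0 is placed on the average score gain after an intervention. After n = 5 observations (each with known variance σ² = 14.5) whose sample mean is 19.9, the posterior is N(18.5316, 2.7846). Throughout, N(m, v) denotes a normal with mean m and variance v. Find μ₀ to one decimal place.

μ₀ = -14.5

The posterior mean is a precision-weighted average: μ_n = (τ₀μ₀ + τ_data·x̄)/(τ₀+τ_data), with τ₀=1/σ₀² and τ_data=n/σ².
Here τ₀ = 1/70.0 = 0.014286 and τ_data = 5/14.5 = 0.344828, so τ_n = 0.359114.
Rearranging for μ₀: μ₀ = (μ_n·τ_n − τ_data·x̄)/τ₀ = (18.5316·0.359114 − 0.344828·19.9) / 0.014286 = -0.207120/0.014286 ≈ -14.5.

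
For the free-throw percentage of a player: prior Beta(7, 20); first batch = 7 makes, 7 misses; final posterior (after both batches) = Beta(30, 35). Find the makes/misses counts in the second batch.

16 makes and 8 misses

Sequential conjugate updates are equivalent to a single update on the pooled data, so total successes = posterior α − prior α and total failures = posterior β − prior β.
Total across both batches: 30−7=23 makes, 35−20=15 misses.
Subtract the first batch: 23−7=16 makes and 15−7=8 misses.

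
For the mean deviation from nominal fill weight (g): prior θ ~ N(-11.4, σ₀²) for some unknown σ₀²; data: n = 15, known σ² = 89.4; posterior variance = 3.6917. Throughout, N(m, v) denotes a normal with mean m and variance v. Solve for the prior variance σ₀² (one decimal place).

σ₀² = 9.7

For the Normal–Normal model with known σ², precisions add: τ_n = τ₀ + n/σ².
So 1/σ₀² = 1/3.6917 − 15/89.4 = 0.270878 − 0.167785 = 0.103093.
Hence σ₀² = 1/0.103093 ≈ 9.7.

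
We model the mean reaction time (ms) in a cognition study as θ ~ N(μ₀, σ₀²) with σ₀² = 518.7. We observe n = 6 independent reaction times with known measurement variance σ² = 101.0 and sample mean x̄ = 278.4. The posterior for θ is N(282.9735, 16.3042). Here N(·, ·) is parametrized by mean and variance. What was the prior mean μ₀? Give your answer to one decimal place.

μ₀ = 423.9

The posterior mean is a precision-weighted average: μ_n = (τ₀μ₀ + τ_data·x̄)/(τ₀+τ_data), with τ₀=1/σ₀² and τ_data=n/σ².
Here τ₀ = 1/518.7 = 0.001928 and τ_data = 6/101.0 = 0.059406, so τ_n = 0.061334.
Rearranging for μ₀: μ₀ = (μ_n·τ_n − τ_data·x̄)/τ₀ = (282.9735·0.061334 − 0.059406·278.4) / 0.001928 = 0.817266/0.001928 ≈ 423.9.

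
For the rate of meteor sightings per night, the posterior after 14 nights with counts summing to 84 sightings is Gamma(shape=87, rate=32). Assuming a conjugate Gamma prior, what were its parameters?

Gamma(shape=3, rate=18)

A Gamma(α, β) prior (rate parametrization) on a Poisson rate with n observations summing to S gives posterior Gamma(α+S, β+n).
So α = 87 − 84 = 3 and β = 32 − 14 = 18.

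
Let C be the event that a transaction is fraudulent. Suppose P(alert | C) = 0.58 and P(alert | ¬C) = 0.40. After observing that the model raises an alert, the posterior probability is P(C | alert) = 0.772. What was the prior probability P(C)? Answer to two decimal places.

P(C) = 0.70

In odds form, posterior odds = prior odds × likelihood ratio, so prior odds = posterior odds ÷ LR.
Posterior odds = 0.772/(1−0.772) = 3.3860. LR = 0.58/0.40 = 1.4500.
Prior odds = 3.3860/1.4500 = 2.3352, so P(C) = 2.3352/(1+2.3352) ≈ 0.70.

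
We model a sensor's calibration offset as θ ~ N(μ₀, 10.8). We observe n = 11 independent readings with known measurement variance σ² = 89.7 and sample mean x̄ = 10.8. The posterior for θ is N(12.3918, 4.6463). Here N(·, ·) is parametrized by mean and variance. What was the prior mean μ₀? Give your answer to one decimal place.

With known observation variance, the Normal–Normal posterior has precision τ_n = τ₀ + n/σ² and mean μ_n = (τ₀μ₀ + (n/σ²)x̄)/τ_n.
Here τ₀ = 1/10.8 = 0.092593 and τ_data = 11/89.7 = 0.122631, so τ_n = 0.215224.
Rearranging for μ₀: μ₀ = (μ_n·τ_n − τ_data·x̄)/τ₀ = (12.3918·0.215224 − 0.122631·10.8) / 0.092593 = 1.342598/0.092593 ≈ 14.5.

μ₀ = 14.5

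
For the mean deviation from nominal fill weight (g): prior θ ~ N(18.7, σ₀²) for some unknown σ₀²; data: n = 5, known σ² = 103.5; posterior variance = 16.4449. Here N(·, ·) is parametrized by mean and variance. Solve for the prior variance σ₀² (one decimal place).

σ₀² = 80.0

For the Normal–Normal model with known σ², precisions add: τ_n = τ₀ + n/σ².
So 1/σ₀² = 1/16.4449 − 5/103.5 = 0.060809 − 0.048309 = 0.012500.
Hence σ₀² = 1/0.012500 ≈ 80.0.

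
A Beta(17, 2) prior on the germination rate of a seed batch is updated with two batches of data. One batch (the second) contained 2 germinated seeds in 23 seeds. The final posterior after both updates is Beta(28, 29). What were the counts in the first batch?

Sequential conjugate updates are equivalent to a single update on the pooled data, so total successes = posterior α − prior α and total failures = posterior β − prior β.
Total across both batches: 28−17=11 germinated seeds, 29−2=27 non-germinating seeds.
Subtract the second batch: 11−2=9 germinated seeds and 27−21=6 non-germinating seeds.

9 germinated seeds and 6 non-germinating seeds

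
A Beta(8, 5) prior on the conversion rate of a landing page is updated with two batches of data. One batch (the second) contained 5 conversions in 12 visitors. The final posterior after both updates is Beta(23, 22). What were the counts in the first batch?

Because Beta–binomial updating is additive in the counts, the combined data contributed (α_post−α_prior, β_post−β_prior) successes and failures.
Total across both batches: 23−8=15 conversions, 22−5=17 bounces.
Subtract the second batch: 15−5=10 conversions and 17−7=10 bounces.

10 conversions and 10 bounces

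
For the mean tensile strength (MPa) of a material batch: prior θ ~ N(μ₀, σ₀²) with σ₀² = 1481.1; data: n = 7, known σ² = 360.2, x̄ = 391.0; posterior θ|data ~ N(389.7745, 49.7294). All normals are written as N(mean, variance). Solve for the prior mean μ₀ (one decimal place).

With known observation variance, the Normal–Normal posterior has precision τ_n = τ₀ + n/σ² and mean μ_n = (τ₀μ₀ + (n/σ²)x̄)/τ_n.
Here τ₀ = 1/1481.1 = 0.000675 and τ_data = 7/360.2 = 0.019434, so τ_n = 0.020109.
Rearranging for μ₀: μ₀ = (μ_n·τ_n − τ_data·x̄)/τ₀ = (389.7745·0.020109 − 0.019434·391.0) / 0.000675 = 0.239281/0.000675 ≈ 354.5.

μ₀ = 354.5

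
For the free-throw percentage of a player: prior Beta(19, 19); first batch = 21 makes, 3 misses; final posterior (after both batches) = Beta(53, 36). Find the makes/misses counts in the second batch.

Because Beta–binomial updating is additive in the counts, the combined data contributed (α_post−α_prior, β_post−β_prior) successes and failures.
Total across both batches: 53−19=34 makes, 36−19=17 misses.
Subtract the first batch: 34−21=13 makes and 17−3=14 misses.

13 makes and 14 misses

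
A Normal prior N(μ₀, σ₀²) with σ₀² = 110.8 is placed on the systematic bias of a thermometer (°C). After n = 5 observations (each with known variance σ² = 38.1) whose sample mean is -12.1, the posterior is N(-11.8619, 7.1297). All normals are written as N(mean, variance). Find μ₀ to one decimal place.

The posterior mean is a precision-weighted average: μ_n = (τ₀μ₀ + τ_data·x̄)/(τ₀+τ_data), with τ₀=1/σ₀² and τ_data=n/σ².
Here τ₀ = 1/110.8 = 0.009025 and τ_data = 5/38.1 = 0.131234, so τ_n = 0.140259.
Rearranging for μ₀: μ₀ = (μ_n·τ_n − τ_data·x̄)/τ₀ = (-11.8619·0.140259 − 0.131234·-12.1) / 0.009025 = -0.075807/0.009025 ≈ -8.4.

μ₀ = -8.4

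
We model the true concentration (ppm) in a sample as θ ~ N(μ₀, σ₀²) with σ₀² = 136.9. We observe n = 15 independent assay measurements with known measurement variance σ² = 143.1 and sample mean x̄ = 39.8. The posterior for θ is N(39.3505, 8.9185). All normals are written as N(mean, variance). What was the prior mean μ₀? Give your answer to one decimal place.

μ₀ = 32.9

The posterior mean is a precision-weighted average: μ_n = (τ₀μ₀ + τ_data·x̄)/(τ₀+τ_data), with τ₀=1/σ₀² and τ_data=n/σ².
Here τ₀ = 1/136.9 = 0.007305 and τ_data = 15/143.1 = 0.104822, so τ_n = 0.112127.
Rearranging for μ₀: μ₀ = (μ_n·τ_n − τ_data·x̄)/τ₀ = (39.3505·0.112127 − 0.104822·39.8) / 0.007305 = 0.240338/0.007305 ≈ 32.9.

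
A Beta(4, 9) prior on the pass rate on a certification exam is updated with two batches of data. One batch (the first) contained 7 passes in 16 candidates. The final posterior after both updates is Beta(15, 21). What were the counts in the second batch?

4 passes and 3 failures

Because Beta–binomial updating is additive in the counts, the combined data contributed (α_post−α_prior, β_post−β_prior) successes and failures.
Total across both batches: 15−4=11 passes, 21−9=12 failures.
Subtract the first batch: 11−7=4 passes and 12−9=3 failures.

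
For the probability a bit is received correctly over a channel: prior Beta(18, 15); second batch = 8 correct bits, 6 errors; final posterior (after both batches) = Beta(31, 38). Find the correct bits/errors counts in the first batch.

5 correct bits and 17 errors

Because Beta–binomial updating is additive in the counts, the combined data contributed (α_post−α_prior, β_post−β_prior) successes and failures.
Total across both batches: 31−18=13 correct bits, 38−15=23 errors.
Subtract the second batch: 13−8=5 correct bits and 23−6=17 errors.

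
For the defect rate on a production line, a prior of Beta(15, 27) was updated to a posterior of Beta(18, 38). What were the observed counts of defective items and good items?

3 defective items and 11 good items

Under Beta–binomial conjugacy the posterior parameters are (a+s, b+f).
So s = 18 − 15 = 3 and f = 38 − 27 = 11.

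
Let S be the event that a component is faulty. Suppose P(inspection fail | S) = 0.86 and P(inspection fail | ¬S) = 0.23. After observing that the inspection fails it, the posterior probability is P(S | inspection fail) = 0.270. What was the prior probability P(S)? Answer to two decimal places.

P(S) = 0.09

In odds form, posterior odds = prior odds × likelihood ratio, so prior odds = posterior odds ÷ LR.
Posterior odds = 0.270/(1−0.270) = 0.3699. LR = 0.86/0.23 = 3.7391.
Prior odds = 0.3699/3.7391 = 0.0989, so P(S) = 0.0989/(1+0.0989) ≈ 0.09.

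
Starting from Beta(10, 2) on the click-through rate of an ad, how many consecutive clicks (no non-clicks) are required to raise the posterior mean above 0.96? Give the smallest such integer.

k = 39

After k clicks and 0 non-clicks the posterior is Beta(10+k, 2), with mean (10+k)/(10+2+k).
Set (10+k)/(12+k) > 0.96 and solve: k > (0.96·12 − 10)/(1 − 0.96) = 38.000.
The smallest integer exceeding 38.000 is 39.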